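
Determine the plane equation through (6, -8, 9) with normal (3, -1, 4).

The plane through P with normal n = (a, b, c) satisfies n·(r - P) = 0,
i.e. ax + by + cz = a·x₀ + b·y₀ + c·z₀.
d = 3·6 + (-1)·(-8) + 4·9
  = 18 + 8 + 36
  = 62
Equation: 3x - y + 4z = 62

3x - y + 4z = 62


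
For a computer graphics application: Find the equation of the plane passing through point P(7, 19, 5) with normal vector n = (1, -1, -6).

The plane through P with normal n = (a, b, c) satisfies n·(r - P) = 0,
i.e. ax + by + cz = a·x₀ + b·y₀ + c·z₀.
d = 1·7 + (-1)·19 + (-6)·5
  = 7 - 19 - 30
  = -42
Equation: x - y - 6z = -42

x - y - 6z = -42


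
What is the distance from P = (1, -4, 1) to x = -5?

distance = |a·x₀ + b·y₀ + c·z₀ - d| / √(a² + b² + c²)
  = |1·1 + 0·(-4) + 0·1 - (-5)| / √(1² + 0² + 0²)
  = |1 + 0 + 0 + 5| / √(1 + 0 + 0)
  = |6| / √1
  = 6 / 1
  ≈ 6

6


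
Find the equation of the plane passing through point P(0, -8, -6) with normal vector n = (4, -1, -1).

The plane through P with normal n = (a, b, c) satisfies n·(r - P) = 0,
i.e. ax + by + cz = a·x₀ + b·y₀ + c·z₀.
d = 4·0 + (-1)·(-8) + (-1)·(-6)
  = 0 + 8 + 6
  = 14
Equation: 4x - y - z = 14

4x - y - z = 14


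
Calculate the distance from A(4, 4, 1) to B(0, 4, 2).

d = √[(x₂-x₁)² + (y₂-y₁)² + (z₂-z₁)²]
  = √[(-4)² + 0² + 1²]
  = √[16 + 0 + 1]
  = √17
  ≈ 4.123

4.123


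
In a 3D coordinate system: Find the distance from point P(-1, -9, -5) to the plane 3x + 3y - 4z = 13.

distance = |a·x₀ + b·y₀ + c·z₀ - d| / √(a² + b² + c²)
  = |3·(-1) + 3·(-9) + (-4)·(-5) - 13| / √(3² + 3² + (-4)²)
  = |-3 - 27 + 20 - 13| / √(9 + 9 + 16)
  = |-23| / √34
  = 23 / 5.831
  ≈ 3.944

3.944


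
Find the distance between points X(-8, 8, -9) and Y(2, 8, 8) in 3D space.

d = √[(x₂-x₁)² + (y₂-y₁)² + (z₂-z₁)²]
  = √[10² + 0² + 17²]
  = √[100 + 0 + 289]
  = √389
  ≈ 19.72

19.72


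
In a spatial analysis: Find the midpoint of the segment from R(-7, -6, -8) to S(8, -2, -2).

M = ((x₁+x₂)/2, (y₁+y₂)/2, (z₁+z₂)/2)
  = ((-7 + 8)/2, (-6 - 2)/2, (-8 - 2)/2)
  = (1/2, -8/2, -10/2)
  = (0.5, -4, -5)

(0.5, -4, -5)


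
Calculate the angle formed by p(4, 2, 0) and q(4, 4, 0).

p·q = 4·4 + 2·4 + 0·0 = 16 + 8 + 0 = 24
|p| = √(4² + 2² + 0²) = √20 ≈ 4.472
|q| = √(4² + 4² + 0²) = √32 ≈ 5.657
cos θ = (p·q)/(|p||q|) = 24/(4.472·5.657) ≈ 0.9487
θ = arccos(0.9487) ≈ 18.43°

18.43°


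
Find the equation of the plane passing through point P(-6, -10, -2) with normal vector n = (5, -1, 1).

The plane through P with normal n = (a, b, c) satisfies n·(r - P) = 0,
i.e. ax + by + cz = a·x₀ + b·y₀ + c·z₀.
d = 5·(-6) + (-1)·(-10) + 1·(-2)
  = -30 + 10 - 2
  = -22
Equation: 5x - y + z = -22

5x - y + z = -22


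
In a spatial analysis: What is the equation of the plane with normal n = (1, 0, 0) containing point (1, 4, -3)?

The plane through P with normal n = (a, b, c) satisfies n·(r - P) = 0,
i.e. ax + by + cz = a·x₀ + b·y₀ + c·z₀.
d = 1·1 + 0·4 + 0·(-3)
  = 1 + 0 + 0
  = 1
Equation: x = 1

x = 1


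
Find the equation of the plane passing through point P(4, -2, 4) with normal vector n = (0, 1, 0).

The plane through P with normal n = (a, b, c) satisfies n·(r - P) = 0,
i.e. ax + by + cz = a·x₀ + b·y₀ + c·z₀.
d = 0·4 + 1·(-2) + 0·4
  = 0 - 2 + 0
  = -2
Equation: y = -2

y = -2


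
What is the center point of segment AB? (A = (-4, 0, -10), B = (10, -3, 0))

M = ((x₁+x₂)/2, (y₁+y₂)/2, (z₁+z₂)/2)
  = ((-4 + 10)/2, (0 - 3)/2, (-10 + 0)/2)
  = (6/2, -3/2, -10/2)
  = (3, -1.5, -5)

(3, -1.5, -5)


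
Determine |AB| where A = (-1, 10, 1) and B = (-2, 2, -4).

d = √[(x₂-x₁)² + (y₂-y₁)² + (z₂-z₁)²]
  = √[(-1)² + (-8)² + (-5)²]
  = √[1 + 64 + 25]
  = √90
  ≈ 9.487

9.487


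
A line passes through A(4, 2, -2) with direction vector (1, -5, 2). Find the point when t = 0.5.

P(t) = A + t·d
  = (4 + 1·0.5, 2 + (-5)·0.5, -2 + 2·0.5)
  = (4 + 0.5, 2 - 2.5, -2 + 1)
  = (4.5, -0.5, -1)

(4.5, -0.5, -1)


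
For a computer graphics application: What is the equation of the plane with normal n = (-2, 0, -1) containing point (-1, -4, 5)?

The plane through P with normal n = (a, b, c) satisfies n·(r - P) = 0,
i.e. ax + by + cz = a·x₀ + b·y₀ + c·z₀.
d = (-2)·(-1) + 0·(-4) + (-1)·5
  = 2 + 0 - 5
  = -3
Equation: -2x - z = -3

-2x - z = -3


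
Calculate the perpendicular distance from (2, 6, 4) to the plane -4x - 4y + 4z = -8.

distance = |a·x₀ + b·y₀ + c·z₀ - d| / √(a² + b² + c²)
  = |(-4)·2 + (-4)·6 + 4·4 - (-8)| / √((-4)² + (-4)² + 4²)
  = |-8 - 24 + 16 + 8| / √(16 + 16 + 16)
  = |-8| / √48
  = 8 / 6.928
  ≈ 1.155

1.155


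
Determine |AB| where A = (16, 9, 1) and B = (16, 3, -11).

d = √[(x₂-x₁)² + (y₂-y₁)² + (z₂-z₁)²]
  = √[0² + (-6)² + (-12)²]
  = √[0 + 36 + 144]
  = √180
  ≈ 13.42

13.42


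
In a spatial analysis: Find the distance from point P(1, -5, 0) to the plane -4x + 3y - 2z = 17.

distance = |a·x₀ + b·y₀ + c·z₀ - d| / √(a² + b² + c²)
  = |(-4)·1 + 3·(-5) + (-2)·0 - 17| / √((-4)² + 3² + (-2)²)
  = |-4 - 15 + 0 - 17| / √(16 + 9 + 4)
  = |-36| / √29
  = 36 / 5.385
  ≈ 6.685

6.685


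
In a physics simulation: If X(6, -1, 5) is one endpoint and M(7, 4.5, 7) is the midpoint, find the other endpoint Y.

Y = 2M - X
  = (2·7 - 6, 2·4.5 - (-1), 2·7 - 5)
  = (14 - 6, 9 + 1, 14 - 5)
  = (8, 10, 9)

(8, 10, 9)


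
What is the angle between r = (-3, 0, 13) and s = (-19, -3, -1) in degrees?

r·s = (-3)·(-19) + 0·(-3) + 13·(-1) = 57 + 0 - 13 = 44
|r| = √((-3)² + 0² + 13²) = √178 ≈ 13.34
|s| = √((-19)² + (-3)² + (-1)²) = √371 ≈ 19.26
cos θ = (r·s)/(|r||s|) = 44/(13.34·19.26) ≈ 0.1712
θ = arccos(0.1712) ≈ 80.14°

80.14°


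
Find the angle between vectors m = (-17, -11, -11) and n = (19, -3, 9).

m·n = (-17)·19 + (-11)·(-3) + (-11)·9 = -323 + 33 - 99 = -389
|m| = √((-17)² + (-11)² + (-11)²) = √531 ≈ 23.04
|n| = √(19² + (-3)² + 9²) = √451 ≈ 21.24
cos θ = (m·n)/(|m||n|) = -389/(23.04·21.24) ≈ -0.7949
θ = arccos(-0.7949) ≈ 142.6°

142.6°


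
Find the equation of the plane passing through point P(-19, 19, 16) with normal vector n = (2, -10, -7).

The plane through P with normal n = (a, b, c) satisfies n·(r - P) = 0,
i.e. ax + by + cz = a·x₀ + b·y₀ + c·z₀.
d = 2·(-19) + (-10)·19 + (-7)·16
  = -38 - 190 - 112
  = -340
Equation: 2x - 10y - 7z = -340

2x - 10y - 7z = -340


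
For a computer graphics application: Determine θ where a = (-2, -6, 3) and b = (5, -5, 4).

a·b = (-2)·5 + (-6)·(-5) + 3·4 = -10 + 30 + 12 = 32
|a| = √((-2)² + (-6)² + 3²) = √49 ≈ 7
|b| = √(5² + (-5)² + 4²) = √66 ≈ 8.124
cos θ = (a·b)/(|a||b|) = 32/(7·8.124) ≈ 0.5627
θ = arccos(0.5627) ≈ 55.76°

55.76°


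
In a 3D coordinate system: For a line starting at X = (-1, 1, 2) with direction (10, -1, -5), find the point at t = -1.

P(t) = X + t·d
  = (-1 + 10·(-1), 1 + (-1)·(-1), 2 + (-5)·(-1))
  = (-1 - 10, 1 + 1, 2 + 5)
  = (-11, 2, 7)

(-11, 2, 7)


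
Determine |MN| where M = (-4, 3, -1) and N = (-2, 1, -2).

d = √[(x₂-x₁)² + (y₂-y₁)² + (z₂-z₁)²]
  = √[2² + (-2)² + (-1)²]
  = √[4 + 4 + 1]
  = √9
  ≈ 3

3


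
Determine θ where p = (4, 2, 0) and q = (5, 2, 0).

p·q = 4·5 + 2·2 + 0·0 = 20 + 4 + 0 = 24
|p| = √(4² + 2² + 0²) = √20 ≈ 4.472
|q| = √(5² + 2² + 0²) = √29 ≈ 5.385
cos θ = (p·q)/(|p||q|) = 24/(4.472·5.385) ≈ 0.9965
θ = arccos(0.9965) ≈ 4.764°

4.764°


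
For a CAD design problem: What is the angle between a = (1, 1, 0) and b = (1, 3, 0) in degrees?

a·b = 1·1 + 1·3 + 0·0 = 1 + 3 + 0 = 4
|a| = √(1² + 1² + 0²) = √2 ≈ 1.414
|b| = √(1² + 3² + 0²) = √10 ≈ 3.162
cos θ = (a·b)/(|a||b|) = 4/(1.414·3.162) ≈ 0.8944
θ = arccos(0.8944) ≈ 26.57°

26.57°


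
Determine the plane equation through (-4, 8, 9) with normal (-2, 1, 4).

The plane through P with normal n = (a, b, c) satisfies n·(r - P) = 0,
i.e. ax + by + cz = a·x₀ + b·y₀ + c·z₀.
d = (-2)·(-4) + 1·8 + 4·9
  = 8 + 8 + 36
  = 52
Equation: -2x + y + 4z = 52

-2x + y + 4z = 52


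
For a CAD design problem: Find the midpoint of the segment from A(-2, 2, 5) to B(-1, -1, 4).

M = ((x₁+x₂)/2, (y₁+y₂)/2, (z₁+z₂)/2)
  = ((-2 - 1)/2, (2 - 1)/2, (5 + 4)/2)
  = (-3/2, 1/2, 9/2)
  = (-1.5, 0.5, 4.5)

(-1.5, 0.5, 4.5)


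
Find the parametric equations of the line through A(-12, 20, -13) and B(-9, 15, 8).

Direction vector d = B - A = (-9 + 12, 15 - 20, 8 + 13) = (3, -5, 21)
Parametric form r = A + t·d:
x = -12 + 3t, y = 20 - 5t, z = -13 + 21t

x = -12 + 3t, y = 20 - 5t, z = -13 + 21t


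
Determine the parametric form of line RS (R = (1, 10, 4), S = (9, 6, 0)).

Direction vector d = S - R = (9 - 1, 6 - 10, 0 - 4) = (8, -4, -4)
Parametric form r = R + t·d:
x = 1 + 8t, y = 10 - 4t, z = 4 - 4t

x = 1 + 8t, y = 10 - 4t, z = 4 - 4t


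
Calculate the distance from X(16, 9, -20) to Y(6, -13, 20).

d = √[(x₂-x₁)² + (y₂-y₁)² + (z₂-z₁)²]
  = √[(-10)² + (-22)² + 40²]
  = √[100 + 484 + 1600]
  = √2184
  ≈ 46.73

46.73


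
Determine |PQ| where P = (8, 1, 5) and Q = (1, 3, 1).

d = √[(x₂-x₁)² + (y₂-y₁)² + (z₂-z₁)²]
  = √[(-7)² + 2² + (-4)²]
  = √[49 + 4 + 16]
  = √69
  ≈ 8.307

8.307


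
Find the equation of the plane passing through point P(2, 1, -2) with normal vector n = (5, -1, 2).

The plane through P with normal n = (a, b, c) satisfies n·(r - P) = 0,
i.e. ax + by + cz = a·x₀ + b·y₀ + c·z₀.
d = 5·2 + (-1)·1 + 2·(-2)
  = 10 - 1 - 4
  = 5
Equation: 5x - y + 2z = 5

5x - y + 2z = 5


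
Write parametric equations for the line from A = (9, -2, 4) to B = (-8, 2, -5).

Direction vector d = B - A = (-8 - 9, 2 + 2, -5 - 4) = (-17, 4, -9)
Parametric form r = A + t·d:
x = 9 - 17t, y = -2 + 4t, z = 4 - 9t

x = 9 - 17t, y = -2 + 4t, z = 4 - 9t


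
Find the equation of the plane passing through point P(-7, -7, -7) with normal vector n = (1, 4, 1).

The plane through P with normal n = (a, b, c) satisfies n·(r - P) = 0,
i.e. ax + by + cz = a·x₀ + b·y₀ + c·z₀.
d = 1·(-7) + 4·(-7) + 1·(-7)
  = -7 - 28 - 7
  = -42
Equation: x + 4y + z = -42

x + 4y + z = -42


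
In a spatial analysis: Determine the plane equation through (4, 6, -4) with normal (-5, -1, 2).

The plane through P with normal n = (a, b, c) satisfies n·(r - P) = 0,
i.e. ax + by + cz = a·x₀ + b·y₀ + c·z₀.
d = (-5)·4 + (-1)·6 + 2·(-4)
  = -20 - 6 - 8
  = -34
Equation: -5x - y + 2z = -34

-5x - y + 2z = -34


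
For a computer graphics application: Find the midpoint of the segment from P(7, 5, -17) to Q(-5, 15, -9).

M = ((x₁+x₂)/2, (y₁+y₂)/2, (z₁+z₂)/2)
  = ((7 - 5)/2, (5 + 15)/2, (-17 - 9)/2)
  = (2/2, 20/2, -26/2)
  = (1, 10, -13)

(1, 10, -13)


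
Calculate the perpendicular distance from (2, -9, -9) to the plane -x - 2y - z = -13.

distance = |a·x₀ + b·y₀ + c·z₀ - d| / √(a² + b² + c²)
  = |(-1)·2 + (-2)·(-9) + (-1)·(-9) - (-13)| / √((-1)² + (-2)² + (-1)²)
  = |-2 + 18 + 9 + 13| / √(1 + 4 + 1)
  = |38| / √6
  = 38 / 2.449
  ≈ 15.51

15.51


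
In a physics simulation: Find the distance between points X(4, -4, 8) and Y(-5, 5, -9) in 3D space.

d = √[(x₂-x₁)² + (y₂-y₁)² + (z₂-z₁)²]
  = √[(-9)² + 9² + (-17)²]
  = √[81 + 81 + 289]
  = √451
  ≈ 21.24

21.24


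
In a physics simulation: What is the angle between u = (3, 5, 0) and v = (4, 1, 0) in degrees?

u·v = 3·4 + 5·1 + 0·0 = 12 + 5 + 0 = 17
|u| = √(3² + 5² + 0²) = √34 ≈ 5.831
|v| = √(4² + 1² + 0²) = √17 ≈ 4.123
cos θ = (u·v)/(|u||v|) = 17/(5.831·4.123) ≈ 0.7071
θ = arccos(0.7071) ≈ 45°

45°


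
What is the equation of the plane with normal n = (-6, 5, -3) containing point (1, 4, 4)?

The plane through P with normal n = (a, b, c) satisfies n·(r - P) = 0,
i.e. ax + by + cz = a·x₀ + b·y₀ + c·z₀.
d = (-6)·1 + 5·4 + (-3)·4
  = -6 + 20 - 12
  = 2
Equation: -6x + 5y - 3z = 2

-6x + 5y - 3z = 2


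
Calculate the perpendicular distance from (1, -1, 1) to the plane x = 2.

distance = |a·x₀ + b·y₀ + c·z₀ - d| / √(a² + b² + c²)
  = |1·1 + 0·(-1) + 0·1 - 2| / √(1² + 0² + 0²)
  = |1 + 0 + 0 - 2| / √(1 + 0 + 0)
  = |-1| / √1
  = 1 / 1
  ≈ 1

1


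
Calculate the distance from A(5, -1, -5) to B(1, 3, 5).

d = √[(x₂-x₁)² + (y₂-y₁)² + (z₂-z₁)²]
  = √[(-4)² + 4² + 10²]
  = √[16 + 16 + 100]
  = √132
  ≈ 11.49

11.49


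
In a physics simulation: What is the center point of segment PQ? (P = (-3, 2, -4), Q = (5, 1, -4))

M = ((x₁+x₂)/2, (y₁+y₂)/2, (z₁+z₂)/2)
  = ((-3 + 5)/2, (2 + 1)/2, (-4 - 4)/2)
  = (2/2, 3/2, -8/2)
  = (1, 1.5, -4)

(1, 1.5, -4)


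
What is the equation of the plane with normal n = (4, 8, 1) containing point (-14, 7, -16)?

The plane through P with normal n = (a, b, c) satisfies n·(r - P) = 0,
i.e. ax + by + cz = a·x₀ + b·y₀ + c·z₀.
d = 4·(-14) + 8·7 + 1·(-16)
  = -56 + 56 - 16
  = -16
Equation: 4x + 8y + z = -16

4x + 8y + z = -16


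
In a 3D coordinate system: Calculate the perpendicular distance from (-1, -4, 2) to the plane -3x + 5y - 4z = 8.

distance = |a·x₀ + b·y₀ + c·z₀ - d| / √(a² + b² + c²)
  = |(-3)·(-1) + 5·(-4) + (-4)·2 - 8| / √((-3)² + 5² + (-4)²)
  = |3 - 20 - 8 - 8| / √(9 + 25 + 16)
  = |-33| / √50
  = 33 / 7.071
  ≈ 4.667

4.667


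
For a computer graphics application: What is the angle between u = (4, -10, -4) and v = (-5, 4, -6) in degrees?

u·v = 4·(-5) + (-10)·4 + (-4)·(-6) = -20 - 40 + 24 = -36
|u| = √(4² + (-10)² + (-4)²) = √132 ≈ 11.49
|v| = √((-5)² + 4² + (-6)²) = √77 ≈ 8.775
cos θ = (u·v)/(|u||v|) = -36/(11.49·8.775) ≈ -0.3571
θ = arccos(-0.3571) ≈ 110.9°

110.9°


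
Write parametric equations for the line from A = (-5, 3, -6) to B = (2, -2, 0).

Direction vector d = B - A = (2 + 5, -2 - 3, 0 + 6) = (7, -5, 6)
Parametric form r = A + t·d:
x = -5 + 7t, y = 3 - 5t, z = -6 + 6t

x = -5 + 7t, y = 3 - 5t, z = -6 + 6t


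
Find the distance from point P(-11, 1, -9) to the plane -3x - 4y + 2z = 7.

distance = |a·x₀ + b·y₀ + c·z₀ - d| / √(a² + b² + c²)
  = |(-3)·(-11) + (-4)·1 + 2·(-9) - 7| / √((-3)² + (-4)² + 2²)
  = |33 - 4 - 18 - 7| / √(9 + 16 + 4)
  = |4| / √29
  = 4 / 5.385
  ≈ 0.7428

0.7428


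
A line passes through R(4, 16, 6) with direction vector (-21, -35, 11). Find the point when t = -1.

P(t) = R + t·d
  = (4 + (-21)·(-1), 16 + (-35)·(-1), 6 + 11·(-1))
  = (4 + 21, 16 + 35, 6 - 11)
  = (25, 51, -5)

(25, 51, -5)


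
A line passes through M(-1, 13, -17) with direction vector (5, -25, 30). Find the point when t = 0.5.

P(t) = M + t·d
  = (-1 + 5·0.5, 13 + (-25)·0.5, -17 + 30·0.5)
  = (-1 + 2.5, 13 - 12.5, -17 + 15)
  = (1.5, 0.5, -2)

(1.5, 0.5, -2)


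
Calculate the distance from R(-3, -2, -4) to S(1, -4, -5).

d = √[(x₂-x₁)² + (y₂-y₁)² + (z₂-z₁)²]
  = √[4² + (-2)² + (-1)²]
  = √[16 + 4 + 1]
  = √21
  ≈ 4.583

4.583


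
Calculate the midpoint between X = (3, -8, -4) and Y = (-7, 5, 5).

M = ((x₁+x₂)/2, (y₁+y₂)/2, (z₁+z₂)/2)
  = ((3 - 7)/2, (-8 + 5)/2, (-4 + 5)/2)
  = (-4/2, -3/2, 1/2)
  = (-2, -1.5, 0.5)

(-2, -1.5, 0.5)


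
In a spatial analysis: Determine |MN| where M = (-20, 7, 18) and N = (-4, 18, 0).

d = √[(x₂-x₁)² + (y₂-y₁)² + (z₂-z₁)²]
  = √[16² + 11² + (-18)²]
  = √[256 + 121 + 324]
  = √701
  ≈ 26.48

26.48


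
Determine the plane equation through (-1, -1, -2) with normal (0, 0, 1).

The plane through P with normal n = (a, b, c) satisfies n·(r - P) = 0,
i.e. ax + by + cz = a·x₀ + b·y₀ + c·z₀.
d = 0·(-1) + 0·(-1) + 1·(-2)
  = 0 + 0 - 2
  = -2
Equation: z = -2

z = -2


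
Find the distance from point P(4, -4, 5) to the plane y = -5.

distance = |a·x₀ + b·y₀ + c·z₀ - d| / √(a² + b² + c²)
  = |0·4 + 1·(-4) + 0·5 - (-5)| / √(0² + 1² + 0²)
  = |0 - 4 + 0 + 5| / √(0 + 1 + 0)
  = |1| / √1
  = 1 / 1
  ≈ 1

1


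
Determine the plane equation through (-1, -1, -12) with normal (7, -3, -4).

The plane through P with normal n = (a, b, c) satisfies n·(r - P) = 0,
i.e. ax + by + cz = a·x₀ + b·y₀ + c·z₀.
d = 7·(-1) + (-3)·(-1) + (-4)·(-12)
  = -7 + 3 + 48
  = 44
Equation: 7x - 3y - 4z = 44

7x - 3y - 4z = 44


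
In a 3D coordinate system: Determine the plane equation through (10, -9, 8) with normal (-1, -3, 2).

The plane through P with normal n = (a, b, c) satisfies n·(r - P) = 0,
i.e. ax + by + cz = a·x₀ + b·y₀ + c·z₀.
d = (-1)·10 + (-3)·(-9) + 2·8
  = -10 + 27 + 16
  = 33
Equation: -x - 3y + 2z = 33

-x - 3y + 2z = 33


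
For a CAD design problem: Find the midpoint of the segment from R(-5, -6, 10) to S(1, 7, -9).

M = ((x₁+x₂)/2, (y₁+y₂)/2, (z₁+z₂)/2)
  = ((-5 + 1)/2, (-6 + 7)/2, (10 - 9)/2)
  = (-4/2, 1/2, 1/2)
  = (-2, 0.5, 0.5)

(-2, 0.5, 0.5)


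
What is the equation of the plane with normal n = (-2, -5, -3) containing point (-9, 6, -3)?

The plane through P with normal n = (a, b, c) satisfies n·(r - P) = 0,
i.e. ax + by + cz = a·x₀ + b·y₀ + c·z₀.
d = (-2)·(-9) + (-5)·6 + (-3)·(-3)
  = 18 - 30 + 9
  = -3
Equation: -2x - 5y - 3z = -3

-2x - 5y - 3z = -3


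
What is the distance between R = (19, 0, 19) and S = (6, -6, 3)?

d = √[(x₂-x₁)² + (y₂-y₁)² + (z₂-z₁)²]
  = √[(-13)² + (-6)² + (-16)²]
  = √[169 + 36 + 256]
  = √461
  ≈ 21.47

21.47


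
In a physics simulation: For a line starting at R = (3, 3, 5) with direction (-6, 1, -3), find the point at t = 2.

P(t) = R + t·d
  = (3 + (-6)·2, 3 + 1·2, 5 + (-3)·2)
  = (3 - 12, 3 + 2, 5 - 6)
  = (-9, 5, -1)

(-9, 5, -1)


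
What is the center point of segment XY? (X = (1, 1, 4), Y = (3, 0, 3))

M = ((x₁+x₂)/2, (y₁+y₂)/2, (z₁+z₂)/2)
  = ((1 + 3)/2, (1 + 0)/2, (4 + 3)/2)
  = (4/2, 1/2, 7/2)
  = (2, 0.5, 3.5)

(2, 0.5, 3.5)


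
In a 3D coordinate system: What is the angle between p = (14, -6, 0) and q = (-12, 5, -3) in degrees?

p·q = 14·(-12) + (-6)·5 + 0·(-3) = -168 - 30 + 0 = -198
|p| = √(14² + (-6)² + 0²) = √232 ≈ 15.23
|q| = √((-12)² + 5² + (-3)²) = √178 ≈ 13.34
cos θ = (p·q)/(|p||q|) = -198/(15.23·13.34) ≈ -0.9743
θ = arccos(-0.9743) ≈ 167°

167°


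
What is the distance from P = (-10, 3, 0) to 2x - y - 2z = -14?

distance = |a·x₀ + b·y₀ + c·z₀ - d| / √(a² + b² + c²)
  = |2·(-10) + (-1)·3 + (-2)·0 - (-14)| / √(2² + (-1)² + (-2)²)
  = |-20 - 3 + 0 + 14| / √(4 + 1 + 4)
  = |-9| / √9
  = 9 / 3
  ≈ 3

3


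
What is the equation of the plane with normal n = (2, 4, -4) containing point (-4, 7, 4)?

The plane through P with normal n = (a, b, c) satisfies n·(r - P) = 0,
i.e. ax + by + cz = a·x₀ + b·y₀ + c·z₀.
d = 2·(-4) + 4·7 + (-4)·4
  = -8 + 28 - 16
  = 4
Equation: 2x + 4y - 4z = 4

2x + 4y - 4z = 4


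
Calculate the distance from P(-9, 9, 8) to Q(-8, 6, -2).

d = √[(x₂-x₁)² + (y₂-y₁)² + (z₂-z₁)²]
  = √[1² + (-3)² + (-10)²]
  = √[1 + 9 + 100]
  = √110
  ≈ 10.49

10.49


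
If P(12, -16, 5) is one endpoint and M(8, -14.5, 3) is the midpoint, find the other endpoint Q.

Q = 2M - P
  = (2·8 - 12, 2·(-14.5) - (-16), 2·3 - 5)
  = (16 - 12, -29 + 16, 6 - 5)
  = (4, -13, 1)

(4, -13, 1)


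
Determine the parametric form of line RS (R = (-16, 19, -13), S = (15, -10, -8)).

Direction vector d = S - R = (15 + 16, -10 - 19, -8 + 13) = (31, -29, 5)
Parametric form r = R + t·d:
x = -16 + 31t, y = 19 - 29t, z = -13 + 5t

x = -16 + 31t, y = 19 - 29t, z = -13 + 5t


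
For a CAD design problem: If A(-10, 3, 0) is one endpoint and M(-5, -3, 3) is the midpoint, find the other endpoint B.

B = 2M - A
  = (2·(-5) - (-10), 2·(-3) - 3, 2·3 - 0)
  = (-10 + 10, -6 - 3, 6 + 0)
  = (0, -9, 6)

(0, -9, 6)


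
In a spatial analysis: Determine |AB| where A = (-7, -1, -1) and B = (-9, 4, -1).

d = √[(x₂-x₁)² + (y₂-y₁)² + (z₂-z₁)²]
  = √[(-2)² + 5² + 0²]
  = √[4 + 25 + 0]
  = √29
  ≈ 5.385

5.385


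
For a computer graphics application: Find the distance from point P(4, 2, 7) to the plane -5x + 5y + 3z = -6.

distance = |a·x₀ + b·y₀ + c·z₀ - d| / √(a² + b² + c²)
  = |(-5)·4 + 5·2 + 3·7 - (-6)| / √((-5)² + 5² + 3²)
  = |-20 + 10 + 21 + 6| / √(25 + 25 + 9)
  = |17| / √59
  = 17 / 7.681
  ≈ 2.213

2.213


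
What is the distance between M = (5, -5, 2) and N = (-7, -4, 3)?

d = √[(x₂-x₁)² + (y₂-y₁)² + (z₂-z₁)²]
  = √[(-12)² + 1² + 1²]
  = √[144 + 1 + 1]
  = √146
  ≈ 12.08

12.08


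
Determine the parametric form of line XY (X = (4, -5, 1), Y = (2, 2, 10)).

Direction vector d = Y - X = (2 - 4, 2 + 5, 10 - 1) = (-2, 7, 9)
Parametric form r = X + t·d:
x = 4 - 2t, y = -5 + 7t, z = 1 + 9t

x = 4 - 2t, y = -5 + 7t, z = 1 + 9t


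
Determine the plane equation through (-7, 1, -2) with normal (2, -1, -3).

The plane through P with normal n = (a, b, c) satisfies n·(r - P) = 0,
i.e. ax + by + cz = a·x₀ + b·y₀ + c·z₀.
d = 2·(-7) + (-1)·1 + (-3)·(-2)
  = -14 - 1 + 6
  = -9
Equation: 2x - y - 3z = -9

2x - y - 3z = -9


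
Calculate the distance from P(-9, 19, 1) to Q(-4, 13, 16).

d = √[(x₂-x₁)² + (y₂-y₁)² + (z₂-z₁)²]
  = √[5² + (-6)² + 15²]
  = √[25 + 36 + 225]
  = √286
  ≈ 16.91

16.91


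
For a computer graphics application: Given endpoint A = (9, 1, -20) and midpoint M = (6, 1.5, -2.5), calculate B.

B = 2M - A
  = (2·6 - 9, 2·1.5 - 1, 2·(-2.5) - (-20))
  = (12 - 9, 3 - 1, -5 + 20)
  = (3, 2, 15)

(3, 2, 15)


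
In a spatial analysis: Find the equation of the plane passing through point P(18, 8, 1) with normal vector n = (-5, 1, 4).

The plane through P with normal n = (a, b, c) satisfies n·(r - P) = 0,
i.e. ax + by + cz = a·x₀ + b·y₀ + c·z₀.
d = (-5)·18 + 1·8 + 4·1
  = -90 + 8 + 4
  = -78
Equation: -5x + y + 4z = -78

-5x + y + 4z = -78


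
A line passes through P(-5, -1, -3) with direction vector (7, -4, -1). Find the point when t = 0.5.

P(t) = P + t·d
  = (-5 + 7·0.5, -1 + (-4)·0.5, -3 + (-1)·0.5)
  = (-5 + 3.5, -1 - 2, -3 - 0.5)
  = (-1.5, -3, -3.5)

(-1.5, -3, -3.5)


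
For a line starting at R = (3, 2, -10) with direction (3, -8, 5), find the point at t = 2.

P(t) = R + t·d
  = (3 + 3·2, 2 + (-8)·2, -10 + 5·2)
  = (3 + 6, 2 - 16, -10 + 10)
  = (9, -14, 0)

(9, -14, 0)


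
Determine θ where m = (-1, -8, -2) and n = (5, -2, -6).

m·n = (-1)·5 + (-8)·(-2) + (-2)·(-6) = -5 + 16 + 12 = 23
|m| = √((-1)² + (-8)² + (-2)²) = √69 ≈ 8.307
|n| = √(5² + (-2)² + (-6)²) = √65 ≈ 8.062
cos θ = (m·n)/(|m||n|) = 23/(8.307·8.062) ≈ 0.3434
θ = arccos(0.3434) ≈ 69.91°

69.91°


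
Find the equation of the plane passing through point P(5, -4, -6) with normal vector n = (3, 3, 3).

The plane through P with normal n = (a, b, c) satisfies n·(r - P) = 0,
i.e. ax + by + cz = a·x₀ + b·y₀ + c·z₀.
d = 3·5 + 3·(-4) + 3·(-6)
  = 15 - 12 - 18
  = -15
Equation: 3x + 3y + 3z = -15

3x + 3y + 3z = -15


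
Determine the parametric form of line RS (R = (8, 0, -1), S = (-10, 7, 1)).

Direction vector d = S - R = (-10 - 8, 7 + 0, 1 + 1) = (-18, 7, 2)
Parametric form r = R + t·d:
x = 8 - 18t, y = 0 + 7t, z = -1 + 2t

x = 8 - 18t, y = 0 + 7t, z = -1 + 2t


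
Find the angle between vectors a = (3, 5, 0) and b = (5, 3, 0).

a·b = 3·5 + 5·3 + 0·0 = 15 + 15 + 0 = 30
|a| = √(3² + 5² + 0²) = √34 ≈ 5.831
|b| = √(5² + 3² + 0²) = √34 ≈ 5.831
cos θ = (a·b)/(|a||b|) = 30/(5.831·5.831) ≈ 0.8824
θ = arccos(0.8824) ≈ 28.07°

28.07°


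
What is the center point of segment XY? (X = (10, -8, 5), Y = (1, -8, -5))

M = ((x₁+x₂)/2, (y₁+y₂)/2, (z₁+z₂)/2)
  = ((10 + 1)/2, (-8 - 8)/2, (5 - 5)/2)
  = (11/2, -16/2, 0/2)
  = (5.5, -8, 0)

(5.5, -8, 0)


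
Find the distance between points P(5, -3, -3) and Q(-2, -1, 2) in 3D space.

d = √[(x₂-x₁)² + (y₂-y₁)² + (z₂-z₁)²]
  = √[(-7)² + 2² + 5²]
  = √[49 + 4 + 25]
  = √78
  ≈ 8.832

8.832


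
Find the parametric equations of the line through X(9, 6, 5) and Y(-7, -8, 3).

Direction vector d = Y - X = (-7 - 9, -8 - 6, 3 - 5) = (-16, -14, -2)
Parametric form r = X + t·d:
x = 9 - 16t, y = 6 - 14t, z = 5 - 2t

x = 9 - 16t, y = 6 - 14t, z = 5 - 2t


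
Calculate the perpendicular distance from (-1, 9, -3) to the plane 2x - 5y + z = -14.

distance = |a·x₀ + b·y₀ + c·z₀ - d| / √(a² + b² + c²)
  = |2·(-1) + (-5)·9 + 1·(-3) - (-14)| / √(2² + (-5)² + 1²)
  = |-2 - 45 - 3 + 14| / √(4 + 25 + 1)
  = |-36| / √30
  = 36 / 5.477
  ≈ 6.573

6.573


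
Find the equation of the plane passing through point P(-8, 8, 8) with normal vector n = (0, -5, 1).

The plane through P with normal n = (a, b, c) satisfies n·(r - P) = 0,
i.e. ax + by + cz = a·x₀ + b·y₀ + c·z₀.
d = 0·(-8) + (-5)·8 + 1·8
  = 0 - 40 + 8
  = -32
Equation: -5y + z = -32

-5y + z = -32


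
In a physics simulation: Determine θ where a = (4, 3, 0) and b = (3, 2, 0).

a·b = 4·3 + 3·2 + 0·0 = 12 + 6 + 0 = 18
|a| = √(4² + 3² + 0²) = √25 ≈ 5
|b| = √(3² + 2² + 0²) = √13 ≈ 3.606
cos θ = (a·b)/(|a||b|) = 18/(5·3.606) ≈ 0.9985
θ = arccos(0.9985) ≈ 3.18°

3.18°


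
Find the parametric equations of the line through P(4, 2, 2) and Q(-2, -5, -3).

Direction vector d = Q - P = (-2 - 4, -5 - 2, -3 - 2) = (-6, -7, -5)
Parametric form r = P + t·d:
x = 4 - 6t, y = 2 - 7t, z = 2 - 5t

x = 4 - 6t, y = 2 - 7t, z = 2 - 5t


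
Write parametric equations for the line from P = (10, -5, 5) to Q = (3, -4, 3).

Direction vector d = Q - P = (3 - 10, -4 + 5, 3 - 5) = (-7, 1, -2)
Parametric form r = P + t·d:
x = 10 - 7t, y = -5 + t, z = 5 - 2t

x = 10 - 7t, y = -5 + t, z = 5 - 2t


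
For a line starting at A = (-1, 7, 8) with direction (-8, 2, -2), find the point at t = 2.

P(t) = A + t·d
  = (-1 + (-8)·2, 7 + 2·2, 8 + (-2)·2)
  = (-1 - 16, 7 + 4, 8 - 4)
  = (-17, 11, 4)

(-17, 11, 4)


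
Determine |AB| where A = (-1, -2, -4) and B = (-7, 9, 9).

d = √[(x₂-x₁)² + (y₂-y₁)² + (z₂-z₁)²]
  = √[(-6)² + 11² + 13²]
  = √[36 + 121 + 169]
  = √326
  ≈ 18.06

18.06


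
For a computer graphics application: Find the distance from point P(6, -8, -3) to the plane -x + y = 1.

distance = |a·x₀ + b·y₀ + c·z₀ - d| / √(a² + b² + c²)
  = |(-1)·6 + 1·(-8) + 0·(-3) - 1| / √((-1)² + 1² + 0²)
  = |-6 - 8 + 0 - 1| / √(1 + 1 + 0)
  = |-15| / √2
  = 15 / 1.414
  ≈ 10.61

10.61


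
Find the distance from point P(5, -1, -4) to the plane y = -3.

distance = |a·x₀ + b·y₀ + c·z₀ - d| / √(a² + b² + c²)
  = |0·5 + 1·(-1) + 0·(-4) - (-3)| / √(0² + 1² + 0²)
  = |0 - 1 + 0 + 3| / √(0 + 1 + 0)
  = |2| / √1
  = 2 / 1
  ≈ 2

2


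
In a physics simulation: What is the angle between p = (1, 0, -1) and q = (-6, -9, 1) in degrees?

p·q = 1·(-6) + 0·(-9) + (-1)·1 = -6 + 0 - 1 = -7
|p| = √(1² + 0² + (-1)²) = √2 ≈ 1.414
|q| = √((-6)² + (-9)² + 1²) = √118 ≈ 10.86
cos θ = (p·q)/(|p||q|) = -7/(1.414·10.86) ≈ -0.4557
θ = arccos(-0.4557) ≈ 117.1°

117.1°


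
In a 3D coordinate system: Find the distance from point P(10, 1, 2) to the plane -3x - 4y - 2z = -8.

distance = |a·x₀ + b·y₀ + c·z₀ - d| / √(a² + b² + c²)
  = |(-3)·10 + (-4)·1 + (-2)·2 - (-8)| / √((-3)² + (-4)² + (-2)²)
  = |-30 - 4 - 4 + 8| / √(9 + 16 + 4)
  = |-30| / √29
  = 30 / 5.385
  ≈ 5.571

5.571


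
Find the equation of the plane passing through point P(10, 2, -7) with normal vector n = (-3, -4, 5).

The plane through P with normal n = (a, b, c) satisfies n·(r - P) = 0,
i.e. ax + by + cz = a·x₀ + b·y₀ + c·z₀.
d = (-3)·10 + (-4)·2 + 5·(-7)
  = -30 - 8 - 35
  = -73
Equation: -3x - 4y + 5z = -73

-3x - 4y + 5z = -73


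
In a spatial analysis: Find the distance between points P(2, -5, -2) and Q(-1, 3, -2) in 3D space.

d = √[(x₂-x₁)² + (y₂-y₁)² + (z₂-z₁)²]
  = √[(-3)² + 8² + 0²]
  = √[9 + 64 + 0]
  = √73
  ≈ 8.544

8.544


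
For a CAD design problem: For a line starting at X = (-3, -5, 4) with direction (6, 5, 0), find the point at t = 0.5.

P(t) = X + t·d
  = (-3 + 6·0.5, -5 + 5·0.5, 4 + 0·0.5)
  = (-3 + 3, -5 + 2.5, 4 + 0)
  = (0, -2.5, 4)

(0, -2.5, 4)


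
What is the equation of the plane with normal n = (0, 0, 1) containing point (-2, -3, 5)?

The plane through P with normal n = (a, b, c) satisfies n·(r - P) = 0,
i.e. ax + by + cz = a·x₀ + b·y₀ + c·z₀.
d = 0·(-2) + 0·(-3) + 1·5
  = 0 + 0 + 5
  = 5
Equation: z = 5

z = 5


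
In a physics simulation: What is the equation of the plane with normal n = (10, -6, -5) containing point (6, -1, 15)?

The plane through P with normal n = (a, b, c) satisfies n·(r - P) = 0,
i.e. ax + by + cz = a·x₀ + b·y₀ + c·z₀.
d = 10·6 + (-6)·(-1) + (-5)·15
  = 60 + 6 - 75
  = -9
Equation: 10x - 6y - 5z = -9

10x - 6y - 5z = -9


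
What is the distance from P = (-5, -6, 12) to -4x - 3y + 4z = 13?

distance = |a·x₀ + b·y₀ + c·z₀ - d| / √(a² + b² + c²)
  = |(-4)·(-5) + (-3)·(-6) + 4·12 - 13| / √((-4)² + (-3)² + 4²)
  = |20 + 18 + 48 - 13| / √(16 + 9 + 16)
  = |73| / √41
  = 73 / 6.403
  ≈ 11.4

11.4


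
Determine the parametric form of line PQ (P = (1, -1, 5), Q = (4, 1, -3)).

Direction vector d = Q - P = (4 - 1, 1 + 1, -3 - 5) = (3, 2, -8)
Parametric form r = P + t·d:
x = 1 + 3t, y = -1 + 2t, z = 5 - 8t

x = 1 + 3t, y = -1 + 2t, z = 5 - 8t


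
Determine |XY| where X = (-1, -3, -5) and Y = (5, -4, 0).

d = √[(x₂-x₁)² + (y₂-y₁)² + (z₂-z₁)²]
  = √[6² + (-1)² + 5²]
  = √[36 + 1 + 25]
  = √62
  ≈ 7.874

7.874


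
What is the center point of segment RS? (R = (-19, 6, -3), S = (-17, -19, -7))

M = ((x₁+x₂)/2, (y₁+y₂)/2, (z₁+z₂)/2)
  = ((-19 - 17)/2, (6 - 19)/2, (-3 - 7)/2)
  = (-36/2, -13/2, -10/2)
  = (-18, -6.5, -5)

(-18, -6.5, -5)


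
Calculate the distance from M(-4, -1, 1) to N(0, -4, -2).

d = √[(x₂-x₁)² + (y₂-y₁)² + (z₂-z₁)²]
  = √[4² + (-3)² + (-3)²]
  = √[16 + 9 + 9]
  = √34
  ≈ 5.831

5.831


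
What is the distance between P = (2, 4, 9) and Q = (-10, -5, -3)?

d = √[(x₂-x₁)² + (y₂-y₁)² + (z₂-z₁)²]
  = √[(-12)² + (-9)² + (-12)²]
  = √[144 + 81 + 144]
  = √369
  ≈ 19.21

19.21


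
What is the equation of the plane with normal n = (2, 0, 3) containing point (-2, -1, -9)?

The plane through P with normal n = (a, b, c) satisfies n·(r - P) = 0,
i.e. ax + by + cz = a·x₀ + b·y₀ + c·z₀.
d = 2·(-2) + 0·(-1) + 3·(-9)
  = -4 + 0 - 27
  = -31
Equation: 2x + 3z = -31

2x + 3z = -31


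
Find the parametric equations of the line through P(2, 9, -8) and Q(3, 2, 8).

Direction vector d = Q - P = (3 - 2, 2 - 9, 8 + 8) = (1, -7, 16)
Parametric form r = P + t·d:
x = 2 + t, y = 9 - 7t, z = -8 + 16t

x = 2 + t, y = 9 - 7t, z = -8 + 16t


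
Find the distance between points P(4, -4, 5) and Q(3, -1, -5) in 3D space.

d = √[(x₂-x₁)² + (y₂-y₁)² + (z₂-z₁)²]
  = √[(-1)² + 3² + (-10)²]
  = √[1 + 9 + 100]
  = √110
  ≈ 10.49

10.49


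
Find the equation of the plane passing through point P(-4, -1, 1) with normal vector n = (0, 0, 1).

The plane through P with normal n = (a, b, c) satisfies n·(r - P) = 0,
i.e. ax + by + cz = a·x₀ + b·y₀ + c·z₀.
d = 0·(-4) + 0·(-1) + 1·1
  = 0 + 0 + 1
  = 1
Equation: z = 1

z = 1


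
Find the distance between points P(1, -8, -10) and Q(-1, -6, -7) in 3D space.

d = √[(x₂-x₁)² + (y₂-y₁)² + (z₂-z₁)²]
  = √[(-2)² + 2² + 3²]
  = √[4 + 4 + 9]
  = √17
  ≈ 4.123

4.123


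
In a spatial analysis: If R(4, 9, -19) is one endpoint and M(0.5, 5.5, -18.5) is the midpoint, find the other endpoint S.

S = 2M - R
  = (2·0.5 - 4, 2·5.5 - 9, 2·(-18.5) - (-19))
  = (1 - 4, 11 - 9, -37 + 19)
  = (-3, 2, -18)

(-3, 2, -18)


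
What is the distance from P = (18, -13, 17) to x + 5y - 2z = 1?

distance = |a·x₀ + b·y₀ + c·z₀ - d| / √(a² + b² + c²)
  = |1·18 + 5·(-13) + (-2)·17 - 1| / √(1² + 5² + (-2)²)
  = |18 - 65 - 34 - 1| / √(1 + 25 + 4)
  = |-82| / √30
  = 82 / 5.477
  ≈ 14.97

14.97


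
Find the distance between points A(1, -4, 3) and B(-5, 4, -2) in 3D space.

d = √[(x₂-x₁)² + (y₂-y₁)² + (z₂-z₁)²]
  = √[(-6)² + 8² + (-5)²]
  = √[36 + 64 + 25]
  = √125
  ≈ 11.18

11.18


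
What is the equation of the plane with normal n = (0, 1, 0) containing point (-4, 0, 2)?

The plane through P with normal n = (a, b, c) satisfies n·(r - P) = 0,
i.e. ax + by + cz = a·x₀ + b·y₀ + c·z₀.
d = 0·(-4) + 1·0 + 0·2
  = 0 + 0 + 0
  = 0
Equation: y = 0

y = 0


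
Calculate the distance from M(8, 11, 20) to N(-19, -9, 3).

d = √[(x₂-x₁)² + (y₂-y₁)² + (z₂-z₁)²]
  = √[(-27)² + (-20)² + (-17)²]
  = √[729 + 400 + 289]
  = √1418
  ≈ 37.66

37.66


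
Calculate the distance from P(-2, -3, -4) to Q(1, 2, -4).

d = √[(x₂-x₁)² + (y₂-y₁)² + (z₂-z₁)²]
  = √[3² + 5² + 0²]
  = √[9 + 25 + 0]
  = √34
  ≈ 5.831

5.831


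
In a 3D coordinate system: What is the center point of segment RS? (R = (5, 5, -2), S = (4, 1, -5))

M = ((x₁+x₂)/2, (y₁+y₂)/2, (z₁+z₂)/2)
  = ((5 + 4)/2, (5 + 1)/2, (-2 - 5)/2)
  = (9/2, 6/2, -7/2)
  = (4.5, 3, -3.5)

(4.5, 3, -3.5)


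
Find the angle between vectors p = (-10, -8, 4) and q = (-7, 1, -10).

p·q = (-10)·(-7) + (-8)·1 + 4·(-10) = 70 - 8 - 40 = 22
|p| = √((-10)² + (-8)² + 4²) = √180 ≈ 13.42
|q| = √((-7)² + 1² + (-10)²) = √150 ≈ 12.25
cos θ = (p·q)/(|p||q|) = 22/(13.42·12.25) ≈ 0.1339
θ = arccos(0.1339) ≈ 82.31°

82.31°


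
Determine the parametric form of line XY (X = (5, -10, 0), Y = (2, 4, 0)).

Direction vector d = Y - X = (2 - 5, 4 + 10, 0 + 0) = (-3, 14, 0)
Parametric form r = X + t·d:
x = 5 - 3t, y = -10 + 14t, z = 0

x = 5 - 3t, y = -10 + 14t, z = 0


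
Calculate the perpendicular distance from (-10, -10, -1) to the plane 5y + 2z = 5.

distance = |a·x₀ + b·y₀ + c·z₀ - d| / √(a² + b² + c²)
  = |0·(-10) + 5·(-10) + 2·(-1) - 5| / √(0² + 5² + 2²)
  = |0 - 50 - 2 - 5| / √(0 + 25 + 4)
  = |-57| / √29
  = 57 / 5.385
  ≈ 10.58

10.58


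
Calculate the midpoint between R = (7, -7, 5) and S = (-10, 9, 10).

M = ((x₁+x₂)/2, (y₁+y₂)/2, (z₁+z₂)/2)
  = ((7 - 10)/2, (-7 + 9)/2, (5 + 10)/2)
  = (-3/2, 2/2, 15/2)
  = (-1.5, 1, 7.5)

(-1.5, 1, 7.5)


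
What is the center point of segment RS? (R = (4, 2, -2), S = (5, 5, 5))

M = ((x₁+x₂)/2, (y₁+y₂)/2, (z₁+z₂)/2)
  = ((4 + 5)/2, (2 + 5)/2, (-2 + 5)/2)
  = (9/2, 7/2, 3/2)
  = (4.5, 3.5, 1.5)

(4.5, 3.5, 1.5)


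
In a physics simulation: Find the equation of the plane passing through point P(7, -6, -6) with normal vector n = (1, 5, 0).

The plane through P with normal n = (a, b, c) satisfies n·(r - P) = 0,
i.e. ax + by + cz = a·x₀ + b·y₀ + c·z₀.
d = 1·7 + 5·(-6) + 0·(-6)
  = 7 - 30 + 0
  = -23
Equation: x + 5y = -23

x + 5y = -23


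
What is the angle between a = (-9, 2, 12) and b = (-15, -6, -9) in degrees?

a·b = (-9)·(-15) + 2·(-6) + 12·(-9) = 135 - 12 - 108 = 15
|a| = √((-9)² + 2² + 12²) = √229 ≈ 15.13
|b| = √((-15)² + (-6)² + (-9)²) = √342 ≈ 18.49
cos θ = (a·b)/(|a||b|) = 15/(15.13·18.49) ≈ 0.0536
θ = arccos(0.0536) ≈ 86.93°

86.93°


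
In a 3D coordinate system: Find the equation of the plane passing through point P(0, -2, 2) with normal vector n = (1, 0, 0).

The plane through P with normal n = (a, b, c) satisfies n·(r - P) = 0,
i.e. ax + by + cz = a·x₀ + b·y₀ + c·z₀.
d = 1·0 + 0·(-2) + 0·2
  = 0 + 0 + 0
  = 0
Equation: x = 0

x = 0


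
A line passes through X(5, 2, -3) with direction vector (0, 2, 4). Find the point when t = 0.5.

P(t) = X + t·d
  = (5 + 0·0.5, 2 + 2·0.5, -3 + 4·0.5)
  = (5 + 0, 2 + 1, -3 + 2)
  = (5, 3, -1)

(5, 3, -1)


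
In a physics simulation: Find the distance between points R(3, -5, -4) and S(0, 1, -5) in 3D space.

d = √[(x₂-x₁)² + (y₂-y₁)² + (z₂-z₁)²]
  = √[(-3)² + 6² + (-1)²]
  = √[9 + 36 + 1]
  = √46
  ≈ 6.782

6.782


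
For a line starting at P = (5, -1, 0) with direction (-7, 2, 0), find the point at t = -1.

P(t) = P + t·d
  = (5 + (-7)·(-1), -1 + 2·(-1), 0 + 0·(-1))
  = (5 + 7, -1 - 2, 0 + 0)
  = (12, -3, 0)

(12, -3, 0)


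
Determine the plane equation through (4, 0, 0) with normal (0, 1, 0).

The plane through P with normal n = (a, b, c) satisfies n·(r - P) = 0,
i.e. ax + by + cz = a·x₀ + b·y₀ + c·z₀.
d = 0·4 + 1·0 + 0·0
  = 0 + 0 + 0
  = 0
Equation: y = 0

y = 0


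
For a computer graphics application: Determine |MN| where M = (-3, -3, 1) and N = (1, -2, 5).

d = √[(x₂-x₁)² + (y₂-y₁)² + (z₂-z₁)²]
  = √[4² + 1² + 4²]
  = √[16 + 1 + 16]
  = √33
  ≈ 5.745

5.745


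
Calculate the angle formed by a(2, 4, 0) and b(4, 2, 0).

a·b = 2·4 + 4·2 + 0·0 = 8 + 8 + 0 = 16
|a| = √(2² + 4² + 0²) = √20 ≈ 4.472
|b| = √(4² + 2² + 0²) = √20 ≈ 4.472
cos θ = (a·b)/(|a||b|) = 16/(4.472·4.472) ≈ 0.8
θ = arccos(0.8) ≈ 36.87°

36.87°


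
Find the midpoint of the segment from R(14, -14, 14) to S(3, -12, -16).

M = ((x₁+x₂)/2, (y₁+y₂)/2, (z₁+z₂)/2)
  = ((14 + 3)/2, (-14 - 12)/2, (14 - 16)/2)
  = (17/2, -26/2, -2/2)
  = (8.5, -13, -1)

(8.5, -13, -1)


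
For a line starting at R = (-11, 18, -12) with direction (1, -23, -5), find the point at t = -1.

P(t) = R + t·d
  = (-11 + 1·(-1), 18 + (-23)·(-1), -12 + (-5)·(-1))
  = (-11 - 1, 18 + 23, -12 + 5)
  = (-12, 41, -7)

(-12, 41, -7)


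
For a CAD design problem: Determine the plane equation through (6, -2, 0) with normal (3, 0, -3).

The plane through P with normal n = (a, b, c) satisfies n·(r - P) = 0,
i.e. ax + by + cz = a·x₀ + b·y₀ + c·z₀.
d = 3·6 + 0·(-2) + (-3)·0
  = 18 + 0 + 0
  = 18
Equation: 3x - 3z = 18

3x - 3z = 18


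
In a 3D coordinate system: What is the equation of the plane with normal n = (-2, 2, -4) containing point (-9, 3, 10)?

The plane through P with normal n = (a, b, c) satisfies n·(r - P) = 0,
i.e. ax + by + cz = a·x₀ + b·y₀ + c·z₀.
d = (-2)·(-9) + 2·3 + (-4)·10
  = 18 + 6 - 40
  = -16
Equation: -2x + 2y - 4z = -16

-2x + 2y - 4z = -16


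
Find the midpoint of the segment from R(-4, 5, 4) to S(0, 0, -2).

M = ((x₁+x₂)/2, (y₁+y₂)/2, (z₁+z₂)/2)
  = ((-4 + 0)/2, (5 + 0)/2, (4 - 2)/2)
  = (-4/2, 5/2, 2/2)
  = (-2, 2.5, 1)

(-2, 2.5, 1)


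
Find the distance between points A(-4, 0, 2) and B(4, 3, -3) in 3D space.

d = √[(x₂-x₁)² + (y₂-y₁)² + (z₂-z₁)²]
  = √[8² + 3² + (-5)²]
  = √[64 + 9 + 25]
  = √98
  ≈ 9.899

9.899


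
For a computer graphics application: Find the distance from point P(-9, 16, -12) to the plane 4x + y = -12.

distance = |a·x₀ + b·y₀ + c·z₀ - d| / √(a² + b² + c²)
  = |4·(-9) + 1·16 + 0·(-12) - (-12)| / √(4² + 1² + 0²)
  = |-36 + 16 + 0 + 12| / √(16 + 1 + 0)
  = |-8| / √17
  = 8 / 4.123
  ≈ 1.94

1.94
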